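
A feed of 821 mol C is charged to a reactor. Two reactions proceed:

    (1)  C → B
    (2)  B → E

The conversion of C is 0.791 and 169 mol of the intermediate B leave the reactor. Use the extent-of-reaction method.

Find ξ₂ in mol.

ξ₂ = 480 mol

Conversion of C: C consumed = 1ξ₁ = 0.791 × 821 → ξ₁ = 649.4 mol.
B balance: n_B = 0 + 1ξ₁ − 1ξ₂ = 169 → ξ₂ = (1·649.4 − 169)/1 = 480.4 mol.
Outlet amounts (n = n₀ + Σ ν·ξ):
  C: 821 − 1(649.4) = 171.6
  B: 0 + 1(649.4) − 1(480.4) = 169
  E: 0 + 1(480.4) = 480.4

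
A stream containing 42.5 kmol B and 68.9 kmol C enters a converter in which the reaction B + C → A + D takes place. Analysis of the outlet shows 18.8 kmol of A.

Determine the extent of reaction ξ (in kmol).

ξ = 18.8 kmol

For A: n = n₀ + 1ξ → 18.8 = 0 + 1ξ, giving ξ = 18.8 kmol.
Outlet amounts (n = n₀ + ν ξ):
  B: 42.5 − 1(18.8) = 23.7
  C: 68.9 − 1(18.8) = 50.1
  A: 0 + 1(18.8) = 18.8
  D: 0 + 1(18.8) = 18.8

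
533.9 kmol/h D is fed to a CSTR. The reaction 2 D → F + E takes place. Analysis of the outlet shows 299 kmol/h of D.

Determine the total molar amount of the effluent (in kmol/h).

534 kmol/h

For D: n = n₀ − 2ξ → 299 = 533.9 − 2ξ, giving ξ = 117.4 kmol/h.
Outlet amounts (n = n₀ + ν ξ):
  D: 533.9 − 2(117.4) = 299
  F: 0 + 1(117.4) = 117.4
  E: 0 + 1(117.4) = 117.4
Total out = 299 + 117.4 + 117.4 = 533.9 kmol/h.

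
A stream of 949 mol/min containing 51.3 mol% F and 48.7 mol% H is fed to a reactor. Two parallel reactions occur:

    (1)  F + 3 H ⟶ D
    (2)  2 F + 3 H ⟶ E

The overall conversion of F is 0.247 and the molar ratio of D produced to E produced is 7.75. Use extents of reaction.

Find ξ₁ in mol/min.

Conversion of F: F consumed = 0.247 × 486.8 = 120.2 mol/min = 1ξ₁ + 2ξ₂.
Selectivity: 1ξ₁ / (1ξ₂) = 7.75 → ξ₁ = 7.75 ξ₂.
Substitute: (1·7.75 + 2) ξ₂ = 120.2 → ξ₂ = 12.33 mol/min, ξ₁ = 95.58 mol/min.
Outlet amounts (n = n₀ + Σ ν·ξ):
  F: 486.8 − 1(95.58) − 2(12.33) = 366.6
  H: 462.2 − 3(95.58) − 3(12.33) = 138.4
  D: 0 + 1(95.58) = 95.58
  E: 0 + 1(12.33) = 12.33

ξ₁ = 95.6 mol/min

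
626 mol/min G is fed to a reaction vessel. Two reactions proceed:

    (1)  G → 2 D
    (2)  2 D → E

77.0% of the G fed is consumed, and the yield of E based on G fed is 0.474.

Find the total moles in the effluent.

Conversion of G: G consumed = 1ξ₁ = 0.77 × 626 → ξ₁ = 482 mol/min.
Yield of E: 1ξ₂ / 626 = 0.474 → ξ₂ = 296.7 mol/min.
Outlet amounts (n = n₀ + Σ ν·ξ):
  G: 626 − 1(482) = 144
  D: 0 + 2(482) − 2(296.7) = 370.6
  E: 0 + 1(296.7) = 296.7
Total out = 144 + 370.6 + 296.7 = 811.3 mol/min.

811 mol/min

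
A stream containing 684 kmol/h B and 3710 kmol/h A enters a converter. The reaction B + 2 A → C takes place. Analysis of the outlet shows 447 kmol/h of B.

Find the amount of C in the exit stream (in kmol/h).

For B: n = n₀ − 1ξ → 447 = 684 − 1ξ, giving ξ = 237 kmol/h.
Outlet amounts (n = n₀ + ν ξ):
  B: 684 − 1(237) = 447
  A: 3710 − 2(237) = 3236
  C: 0 + 1(237) = 237

237 kmol/h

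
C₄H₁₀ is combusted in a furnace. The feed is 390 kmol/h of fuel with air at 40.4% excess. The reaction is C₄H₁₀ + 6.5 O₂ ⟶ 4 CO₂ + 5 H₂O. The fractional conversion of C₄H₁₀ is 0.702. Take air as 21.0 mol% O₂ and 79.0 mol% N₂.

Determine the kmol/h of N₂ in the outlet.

13400 kmol/h

Stoichiometric O₂ = 6.5 × 390 = 2535 kmol/h; O₂ fed = 2535 × 1.404 = 3559 kmol/h.
N₂ fed = 3559 × 79/21 = 13390 kmol/h.
Fuel reacted = 0.702 × 390 → ξ = 273.8 kmol/h.
Outlet (n = n₀ + ν ξ):
  C₄H₁₀: 390 − 1(273.8) = 116.2
  O₂: 3559 − 6.5(273.8) = 1780
  N₂: 13390 (inert)
  CO₂: 0 + 4(273.8) = 1095
  H₂O: 0 + 5(273.8) = 1369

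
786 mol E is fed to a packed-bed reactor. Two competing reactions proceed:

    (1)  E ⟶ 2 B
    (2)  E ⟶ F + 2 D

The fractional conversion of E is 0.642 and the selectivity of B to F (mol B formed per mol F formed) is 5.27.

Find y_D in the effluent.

Conversion of E: E consumed = 0.642 × 786 = 504.6 mol = 1ξ₁ + 1ξ₂.
Selectivity: 2ξ₁ / (1ξ₂) = 5.27 → ξ₁ = 2.635 ξ₂.
Substitute: (1·2.635 + 1) ξ₂ = 504.6 → ξ₂ = 138.8 mol, ξ₁ = 365.8 mol.
Outlet amounts (n = n₀ + Σ ν·ξ):
  E: 786 − 1(365.8) − 1(138.8) = 281.4
  B: 0 + 2(365.8) = 731.6
  F: 0 + 1(138.8) = 138.8
  D: 0 + 2(138.8) = 277.6
Total out = 1429 mol; y_D = 277.6 / 1429 = 0.1942.

0.194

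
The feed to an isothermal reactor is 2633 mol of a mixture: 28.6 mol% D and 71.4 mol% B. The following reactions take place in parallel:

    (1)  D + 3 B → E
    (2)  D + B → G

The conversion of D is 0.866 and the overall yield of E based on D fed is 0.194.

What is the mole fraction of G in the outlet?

Yield of E: 1ξ₁ / 753 = 0.194 → ξ₁ = 146.1 mol.
Conversion of D: 1ξ₁ + 1ξ₂ = 0.866 × 753 = 652.1 → ξ₂ = 506 mol.
Outlet amounts (n = n₀ + Σ ν·ξ):
  D: 753 − 1(146.1) − 1(506) = 100.9
  B: 1880 − 3(146.1) − 1(506) = 935.7
  E: 0 + 1(146.1) = 146.1
  G: 0 + 1(506) = 506
Total out = 1689 mol; y_G = 506 / 1689 = 0.2997.

0.3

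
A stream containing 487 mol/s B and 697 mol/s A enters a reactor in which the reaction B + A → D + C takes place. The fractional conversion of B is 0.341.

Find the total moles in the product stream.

B reacted = 0.341 × 487 = 166.1 mol/s; ν_B = −1, so ξ = 166.1/1 = 166.1 mol/s.
Outlet amounts (n = n₀ + ν ξ):
  B: 487 − 1(166.1) = 320.9
  A: 697 − 1(166.1) = 530.9
  D: 0 + 1(166.1) = 166.1
  C: 0 + 1(166.1) = 166.1
Total out = 320.9 + 530.9 + 166.1 + 166.1 = 1184 mol/s.

1180 mol/s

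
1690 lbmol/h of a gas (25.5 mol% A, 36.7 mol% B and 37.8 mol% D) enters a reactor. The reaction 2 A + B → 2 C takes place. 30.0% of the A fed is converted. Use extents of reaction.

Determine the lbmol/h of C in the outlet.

A reacted = 0.3 × 430.9 = 129.3 lbmol/h; ν_A = −2, so ξ = 129.3/2 = 64.64 lbmol/h.
Outlet amounts (n = n₀ + ν ξ):
  A: 430.9 − 2(64.64) = 301.7
  B: 620.2 − 1(64.64) = 555.6
  C: 0 + 2(64.64) = 129.3
  D: 638.8 (inert)

129 lbmol/h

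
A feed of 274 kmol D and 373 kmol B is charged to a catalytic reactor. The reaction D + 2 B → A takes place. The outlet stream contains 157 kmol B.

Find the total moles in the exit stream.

431 kmol

For B: n = n₀ − 2ξ → 157 = 373 − 2ξ, giving ξ = 108 kmol.
Outlet amounts (n = n₀ + ν ξ):
  D: 274 − 1(108) = 166
  B: 373 − 2(108) = 157
  A: 0 + 1(108) = 108
Total out = 166 + 157 + 108 = 431 kmol.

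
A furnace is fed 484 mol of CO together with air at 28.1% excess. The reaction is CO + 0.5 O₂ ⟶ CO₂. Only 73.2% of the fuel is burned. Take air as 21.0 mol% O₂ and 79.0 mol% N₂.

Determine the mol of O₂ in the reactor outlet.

Stoichiometric O₂ = 0.5 × 484 = 242 mol; O₂ fed = 242 × 1.281 = 310 mol.
N₂ fed = 310 × 79/21 = 1166 mol.
Fuel reacted = 0.732 × 484 → ξ = 354.3 mol.
Outlet (n = n₀ + ν ξ):
  CO: 484 − 1(354.3) = 129.7
  O₂: 310 − 0.5(354.3) = 132.9
  N₂: 1166 (inert)
  CO₂: 0 + 1(354.3) = 354.3

133 mol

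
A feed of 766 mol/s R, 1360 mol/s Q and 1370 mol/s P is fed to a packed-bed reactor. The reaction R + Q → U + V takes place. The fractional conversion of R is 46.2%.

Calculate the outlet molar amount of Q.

1010 mol/s

R reacted = 0.462 × 766 = 353.9 mol/s; ν_R = −1, so ξ = 353.9/1 = 353.9 mol/s.
Outlet amounts (n = n₀ + ν ξ):
  R: 766 − 1(353.9) = 412.1
  Q: 1360 − 1(353.9) = 1006
  U: 0 + 1(353.9) = 353.9
  V: 0 + 1(353.9) = 353.9
  P: 1370 (inert)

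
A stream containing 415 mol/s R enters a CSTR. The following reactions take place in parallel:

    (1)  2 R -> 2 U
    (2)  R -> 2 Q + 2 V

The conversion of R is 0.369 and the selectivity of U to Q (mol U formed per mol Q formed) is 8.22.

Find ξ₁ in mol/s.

ξ₁ = 72.2 mol/s

Conversion of R: R consumed = 0.369 × 415 = 153.1 mol/s = 2ξ₁ + 1ξ₂.
Selectivity: 2ξ₁ / (2ξ₂) = 8.22 → ξ₁ = 8.22 ξ₂.
Substitute: (2·8.22 + 1) ξ₂ = 153.1 → ξ₂ = 8.781 mol/s, ξ₁ = 72.18 mol/s.
Outlet amounts (n = n₀ + Σ ν·ξ):
  R: 415 − 2(72.18) − 1(8.781) = 261.9
  U: 0 + 2(72.18) = 144.4
  Q: 0 + 2(8.781) = 17.56
  V: 0 + 2(8.781) = 17.56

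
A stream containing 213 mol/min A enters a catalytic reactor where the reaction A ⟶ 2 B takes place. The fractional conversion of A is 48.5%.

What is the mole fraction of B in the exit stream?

0.653

A reacted = 0.485 × 213 = 103.3 mol/min; ν_A = −1, so ξ = 103.3/1 = 103.3 mol/min.
Outlet amounts (n = n₀ + ν ξ):
  A: 213 − 1(103.3) = 109.7
  B: 0 + 2(103.3) = 206.6
Total out = 316.3 mol/min; y_B = 206.6 / 316.3 = 0.6532.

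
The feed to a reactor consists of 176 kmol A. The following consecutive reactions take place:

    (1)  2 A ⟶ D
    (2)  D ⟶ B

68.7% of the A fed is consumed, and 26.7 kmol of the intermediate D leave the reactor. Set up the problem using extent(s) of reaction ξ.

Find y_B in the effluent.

0.292

Conversion of A: A consumed = 2ξ₁ = 0.687 × 176 → ξ₁ = 60.46 kmol.
D balance: n_D = 0 + 1ξ₁ − 1ξ₂ = 26.7 → ξ₂ = (1·60.46 − 26.7)/1 = 33.76 kmol.
Outlet amounts (n = n₀ + Σ ν·ξ):
  A: 176 − 2(60.46) = 55.09
  D: 0 + 1(60.46) − 1(33.76) = 26.7
  B: 0 + 1(33.76) = 33.76
Total out = 115.5 kmol; y_B = 33.76 / 115.5 = 0.2921.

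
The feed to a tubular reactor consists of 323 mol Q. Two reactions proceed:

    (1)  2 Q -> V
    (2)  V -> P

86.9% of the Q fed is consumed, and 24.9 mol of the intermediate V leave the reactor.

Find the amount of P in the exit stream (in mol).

115 mol

Conversion of Q: Q consumed = 2ξ₁ = 0.869 × 323 → ξ₁ = 140.3 mol.
V balance: n_V = 0 + 1ξ₁ − 1ξ₂ = 24.9 → ξ₂ = (1·140.3 − 24.9)/1 = 115.4 mol.
Outlet amounts (n = n₀ + Σ ν·ξ):
  Q: 323 − 2(140.3) = 42.31
  V: 0 + 1(140.3) − 1(115.4) = 24.9
  P: 0 + 1(115.4) = 115.4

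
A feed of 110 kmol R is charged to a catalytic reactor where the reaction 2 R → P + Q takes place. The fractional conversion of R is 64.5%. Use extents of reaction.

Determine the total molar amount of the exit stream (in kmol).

R reacted = 0.645 × 110 = 70.95 kmol; ν_R = −2, so ξ = 70.95/2 = 35.48 kmol.
Outlet amounts (n = n₀ + ν ξ):
  R: 110 − 2(35.48) = 39.05
  P: 0 + 1(35.48) = 35.48
  Q: 0 + 1(35.48) = 35.48
Total out = 39.05 + 35.48 + 35.48 = 110 kmol.

110 kmol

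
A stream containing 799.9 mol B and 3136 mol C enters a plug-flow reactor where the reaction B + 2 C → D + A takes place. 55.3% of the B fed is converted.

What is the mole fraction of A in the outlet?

B reacted = 0.553 × 799.9 = 442.3 mol; ν_B = −1, so ξ = 442.3/1 = 442.3 mol.
Outlet amounts (n = n₀ + ν ξ):
  B: 799.9 − 1(442.3) = 357.6
  C: 3136 − 2(442.3) = 2251
  D: 0 + 1(442.3) = 442.3
  A: 0 + 1(442.3) = 442.3
Total out = 3494 mol; y_A = 442.3 / 3494 = 0.1266.

0.127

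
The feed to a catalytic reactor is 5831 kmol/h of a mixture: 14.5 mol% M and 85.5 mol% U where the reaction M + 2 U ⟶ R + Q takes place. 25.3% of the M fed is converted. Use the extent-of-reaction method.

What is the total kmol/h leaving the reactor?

5620 kmol/h

M reacted = 0.253 × 845.5 = 213.9 kmol/h; ν_M = −1, so ξ = 213.9/1 = 213.9 kmol/h.
Outlet amounts (n = n₀ + ν ξ):
  M: 845.5 − 1(213.9) = 631.6
  U: 4986 − 2(213.9) = 4558
  R: 0 + 1(213.9) = 213.9
  Q: 0 + 1(213.9) = 213.9
Total out = 631.6 + 4558 + 213.9 + 213.9 = 5617 kmol/h.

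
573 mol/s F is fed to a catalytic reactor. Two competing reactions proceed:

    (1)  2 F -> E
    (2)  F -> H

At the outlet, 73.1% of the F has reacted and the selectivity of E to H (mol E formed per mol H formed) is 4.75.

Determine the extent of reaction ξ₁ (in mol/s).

ξ₁ = 189 mol/s

Conversion of F: F consumed = 0.731 × 573 = 418.9 mol/s = 2ξ₁ + 1ξ₂.
Selectivity: 1ξ₁ / (1ξ₂) = 4.75 → ξ₁ = 4.75 ξ₂.
Substitute: (2·4.75 + 1) ξ₂ = 418.9 → ξ₂ = 39.89 mol/s, ξ₁ = 189.5 mol/s.
Outlet amounts (n = n₀ + Σ ν·ξ):
  F: 573 − 2(189.5) − 1(39.89) = 154.1
  E: 0 + 1(189.5) = 189.5
  H: 0 + 1(39.89) = 39.89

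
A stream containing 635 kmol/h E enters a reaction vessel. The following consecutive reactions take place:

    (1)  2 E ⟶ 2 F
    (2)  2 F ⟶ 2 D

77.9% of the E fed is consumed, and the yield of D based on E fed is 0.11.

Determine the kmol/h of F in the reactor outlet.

425 kmol/h

Conversion of E: E consumed = 2ξ₁ = 0.779 × 635 → ξ₁ = 247.3 kmol/h.
Yield of D: 2ξ₂ / 635 = 0.11 → ξ₂ = 34.92 kmol/h.
Outlet amounts (n = n₀ + Σ ν·ξ):
  E: 635 − 2(247.3) = 140.3
  F: 0 + 2(247.3) − 2(34.92) = 424.8
  D: 0 + 2(34.92) = 69.85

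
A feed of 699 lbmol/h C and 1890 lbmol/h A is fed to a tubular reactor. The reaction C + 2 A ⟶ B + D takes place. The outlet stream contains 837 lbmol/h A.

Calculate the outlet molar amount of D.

526 lbmol/h

For A: n = n₀ − 2ξ → 837 = 1890 − 2ξ, giving ξ = 526.5 lbmol/h.
Outlet amounts (n = n₀ + ν ξ):
  C: 699 − 1(526.5) = 172.5
  A: 1890 − 2(526.5) = 837
  B: 0 + 1(526.5) = 526.5
  D: 0 + 1(526.5) = 526.5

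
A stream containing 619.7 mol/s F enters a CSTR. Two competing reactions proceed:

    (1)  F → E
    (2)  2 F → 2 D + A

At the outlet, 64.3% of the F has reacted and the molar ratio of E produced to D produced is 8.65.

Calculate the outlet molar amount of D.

Conversion of F: F consumed = 0.643 × 619.7 = 398.5 mol/s = 1ξ₁ + 2ξ₂.
Selectivity: 1ξ₁ / (2ξ₂) = 8.65 → ξ₁ = 17.3 ξ₂.
Substitute: (1·17.3 + 2) ξ₂ = 398.5 → ξ₂ = 20.65 mol/s, ξ₁ = 357.2 mol/s.
Outlet amounts (n = n₀ + Σ ν·ξ):
  F: 619.7 − 1(357.2) − 2(20.65) = 221.2
  E: 0 + 1(357.2) = 357.2
  D: 0 + 2(20.65) = 41.29
  A: 0 + 1(20.65) = 20.65

41.3 mol/s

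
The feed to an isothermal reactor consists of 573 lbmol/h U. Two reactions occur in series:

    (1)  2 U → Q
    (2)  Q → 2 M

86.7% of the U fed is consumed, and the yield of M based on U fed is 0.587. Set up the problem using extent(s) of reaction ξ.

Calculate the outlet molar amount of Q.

Conversion of U: U consumed = 2ξ₁ = 0.867 × 573 → ξ₁ = 248.4 lbmol/h.
Yield of M: 2ξ₂ / 573 = 0.587 → ξ₂ = 168.2 lbmol/h.
Outlet amounts (n = n₀ + Σ ν·ξ):
  U: 573 − 2(248.4) = 76.21
  Q: 0 + 1(248.4) − 1(168.2) = 80.22
  M: 0 + 2(168.2) = 336.4

80.2 lbmol/h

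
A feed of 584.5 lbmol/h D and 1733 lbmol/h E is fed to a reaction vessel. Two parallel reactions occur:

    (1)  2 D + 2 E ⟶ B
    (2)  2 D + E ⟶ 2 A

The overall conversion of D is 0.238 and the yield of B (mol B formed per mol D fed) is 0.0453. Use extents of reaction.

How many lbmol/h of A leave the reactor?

Yield of B: 1ξ₁ / 584.5 = 0.0453 → ξ₁ = 26.48 lbmol/h.
Conversion of D: 2ξ₁ + 2ξ₂ = 0.238 × 584.5 = 139.1 → ξ₂ = 43.08 lbmol/h.
Outlet amounts (n = n₀ + Σ ν·ξ):
  D: 584.5 − 2(26.48) − 2(43.08) = 445.4
  E: 1733 − 2(26.48) − 1(43.08) = 1637
  B: 0 + 1(26.48) = 26.48
  A: 0 + 2(43.08) = 86.16

86.2 lbmol/h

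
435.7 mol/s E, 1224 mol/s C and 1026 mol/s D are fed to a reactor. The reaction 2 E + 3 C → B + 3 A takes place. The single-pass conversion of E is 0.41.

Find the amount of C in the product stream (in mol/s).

E reacted = 0.41 × 435.7 = 178.6 mol/s; ν_E = −2, so ξ = 178.6/2 = 89.32 mol/s.
Outlet amounts (n = n₀ + ν ξ):
  E: 435.7 − 2(89.32) = 257.1
  C: 1224 − 3(89.32) = 956
  B: 0 + 1(89.32) = 89.32
  A: 0 + 3(89.32) = 268
  D: 1026 (inert)

956 mol/s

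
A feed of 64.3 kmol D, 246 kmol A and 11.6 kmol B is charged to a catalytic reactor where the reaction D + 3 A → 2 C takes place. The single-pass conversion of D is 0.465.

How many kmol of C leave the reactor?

D reacted = 0.465 × 64.3 = 29.9 kmol; ν_D = −1, so ξ = 29.9/1 = 29.9 kmol.
Outlet amounts (n = n₀ + ν ξ):
  D: 64.3 − 1(29.9) = 34.4
  A: 246 − 3(29.9) = 156.3
  C: 0 + 2(29.9) = 59.8
  B: 11.6 (inert)

59.8 kmol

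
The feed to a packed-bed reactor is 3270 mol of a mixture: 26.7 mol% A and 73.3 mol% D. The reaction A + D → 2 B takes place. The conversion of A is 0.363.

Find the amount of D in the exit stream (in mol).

A reacted = 0.363 × 873.1 = 316.9 mol; ν_A = −1, so ξ = 316.9/1 = 316.9 mol.
Outlet amounts (n = n₀ + ν ξ):
  A: 873.1 − 1(316.9) = 556.2
  D: 2397 − 1(316.9) = 2080
  B: 0 + 2(316.9) = 633.9

2080 mol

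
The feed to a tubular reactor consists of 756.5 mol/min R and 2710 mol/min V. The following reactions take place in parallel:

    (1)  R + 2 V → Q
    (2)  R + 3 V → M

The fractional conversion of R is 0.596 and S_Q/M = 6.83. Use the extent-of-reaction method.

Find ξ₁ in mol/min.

ξ₁ = 393 mol/min

Conversion of R: R consumed = 0.596 × 756.5 = 450.9 mol/min = 1ξ₁ + 1ξ₂.
Selectivity: 1ξ₁ / (1ξ₂) = 6.83 → ξ₁ = 6.83 ξ₂.
Substitute: (1·6.83 + 1) ξ₂ = 450.9 → ξ₂ = 57.58 mol/min, ξ₁ = 393.3 mol/min.
Outlet amounts (n = n₀ + Σ ν·ξ):
  R: 756.5 − 1(393.3) − 1(57.58) = 305.6
  V: 2710 − 2(393.3) − 3(57.58) = 1751
  Q: 0 + 1(393.3) = 393.3
  M: 0 + 1(57.58) = 57.58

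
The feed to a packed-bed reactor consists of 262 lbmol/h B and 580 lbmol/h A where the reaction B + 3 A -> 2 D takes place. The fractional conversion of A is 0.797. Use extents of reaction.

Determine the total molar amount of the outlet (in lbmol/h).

534 lbmol/h

A reacted = 0.797 × 580 = 462.3 lbmol/h; ν_A = −3, so ξ = 462.3/3 = 154.1 lbmol/h.
Outlet amounts (n = n₀ + ν ξ):
  B: 262 − 1(154.1) = 107.9
  A: 580 − 3(154.1) = 117.7
  D: 0 + 2(154.1) = 308.2
Total out = 107.9 + 117.7 + 308.2 = 533.8 lbmol/h.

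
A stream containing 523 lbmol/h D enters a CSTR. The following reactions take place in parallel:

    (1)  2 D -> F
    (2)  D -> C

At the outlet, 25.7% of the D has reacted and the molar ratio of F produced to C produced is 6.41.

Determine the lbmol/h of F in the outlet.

62.3 lbmol/h

Conversion of D: D consumed = 0.257 × 523 = 134.4 lbmol/h = 2ξ₁ + 1ξ₂.
Selectivity: 1ξ₁ / (1ξ₂) = 6.41 → ξ₁ = 6.41 ξ₂.
Substitute: (2·6.41 + 1) ξ₂ = 134.4 → ξ₂ = 9.726 lbmol/h, ξ₁ = 62.34 lbmol/h.
Outlet amounts (n = n₀ + Σ ν·ξ):
  D: 523 − 2(62.34) − 1(9.726) = 388.6
  F: 0 + 1(62.34) = 62.34
  C: 0 + 1(9.726) = 9.726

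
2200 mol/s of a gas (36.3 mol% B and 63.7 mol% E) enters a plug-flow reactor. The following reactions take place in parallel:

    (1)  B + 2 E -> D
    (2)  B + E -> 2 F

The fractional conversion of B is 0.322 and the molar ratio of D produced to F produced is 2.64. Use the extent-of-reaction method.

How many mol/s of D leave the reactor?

216 mol/s

Conversion of B: B consumed = 0.322 × 798.6 = 257.1 mol/s = 1ξ₁ + 1ξ₂.
Selectivity: 1ξ₁ / (2ξ₂) = 2.64 → ξ₁ = 5.28 ξ₂.
Substitute: (1·5.28 + 1) ξ₂ = 257.1 → ξ₂ = 40.95 mol/s, ξ₁ = 216.2 mol/s.
Outlet amounts (n = n₀ + Σ ν·ξ):
  B: 798.6 − 1(216.2) − 1(40.95) = 541.5
  E: 1401 − 2(216.2) − 1(40.95) = 928
  D: 0 + 1(216.2) = 216.2
  F: 0 + 2(40.95) = 81.89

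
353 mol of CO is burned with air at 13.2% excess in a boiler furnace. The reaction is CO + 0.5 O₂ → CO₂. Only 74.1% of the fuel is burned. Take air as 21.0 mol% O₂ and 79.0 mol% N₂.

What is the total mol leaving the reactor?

Stoichiometric O₂ = 0.5 × 353 = 176.5 mol; O₂ fed = 176.5 × 1.132 = 199.8 mol.
N₂ fed = 199.8 × 79/21 = 751.6 mol.
Fuel reacted = 0.741 × 353 → ξ = 261.6 mol.
Outlet (n = n₀ + ν ξ):
  CO: 353 − 1(261.6) = 91.43
  O₂: 199.8 − 0.5(261.6) = 69.01
  N₂: 751.6 (inert)
  CO₂: 0 + 1(261.6) = 261.6
Total out = 91.43 + 69.01 + 751.6 + 261.6 = 1174 mol.

1170 mol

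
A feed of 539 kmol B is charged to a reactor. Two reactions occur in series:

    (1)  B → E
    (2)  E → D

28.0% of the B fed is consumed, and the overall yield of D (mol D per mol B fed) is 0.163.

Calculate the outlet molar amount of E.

63.1 kmol

Conversion of B: B consumed = 1ξ₁ = 0.28 × 539 → ξ₁ = 150.9 kmol.
Yield of D: 1ξ₂ / 539 = 0.163 → ξ₂ = 87.86 kmol.
Outlet amounts (n = n₀ + Σ ν·ξ):
  B: 539 − 1(150.9) = 388.1
  E: 0 + 1(150.9) − 1(87.86) = 63.06
  D: 0 + 1(87.86) = 87.86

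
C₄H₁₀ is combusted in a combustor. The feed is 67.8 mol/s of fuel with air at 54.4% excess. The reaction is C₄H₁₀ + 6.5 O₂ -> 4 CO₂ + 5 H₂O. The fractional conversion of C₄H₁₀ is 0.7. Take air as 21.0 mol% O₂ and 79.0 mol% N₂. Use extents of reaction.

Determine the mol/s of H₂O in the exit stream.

Stoichiometric O₂ = 6.5 × 67.8 = 440.7 mol/s; O₂ fed = 440.7 × 1.544 = 680.4 mol/s.
N₂ fed = 680.4 × 79/21 = 2560 mol/s.
Fuel reacted = 0.7 × 67.8 → ξ = 47.46 mol/s.
Outlet (n = n₀ + ν ξ):
  C₄H₁₀: 67.8 − 1(47.46) = 20.34
  O₂: 680.4 − 6.5(47.46) = 372
  N₂: 2560 (inert)
  CO₂: 0 + 4(47.46) = 189.8
  H₂O: 0 + 5(47.46) = 237.3

237 mol/s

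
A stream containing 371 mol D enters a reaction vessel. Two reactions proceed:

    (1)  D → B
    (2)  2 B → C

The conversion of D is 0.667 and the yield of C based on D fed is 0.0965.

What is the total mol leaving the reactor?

Conversion of D: D consumed = 1ξ₁ = 0.667 × 371 → ξ₁ = 247.5 mol.
Yield of C: 1ξ₂ / 371 = 0.0965 → ξ₂ = 35.8 mol.
Outlet amounts (n = n₀ + Σ ν·ξ):
  D: 371 − 1(247.5) = 123.5
  B: 0 + 1(247.5) − 2(35.8) = 175.9
  C: 0 + 1(35.8) = 35.8
Total out = 123.5 + 175.9 + 35.8 = 335.2 mol.

335 mol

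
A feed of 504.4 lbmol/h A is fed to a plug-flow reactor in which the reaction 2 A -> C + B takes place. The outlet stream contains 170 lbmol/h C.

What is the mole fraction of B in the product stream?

For C: n = n₀ + 1ξ → 170 = 0 + 1ξ, giving ξ = 170 lbmol/h.
Outlet amounts (n = n₀ + ν ξ):
  A: 504.4 − 2(170) = 164.4
  C: 0 + 1(170) = 170
  B: 0 + 1(170) = 170
Total out = 504.4 lbmol/h; y_B = 170 / 504.4 = 0.337.

0.337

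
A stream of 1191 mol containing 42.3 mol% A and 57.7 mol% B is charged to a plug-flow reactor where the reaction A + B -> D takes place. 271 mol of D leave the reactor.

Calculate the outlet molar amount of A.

233 mol

For D: n = n₀ + 1ξ → 271 = 0 + 1ξ, giving ξ = 271 mol.
Outlet amounts (n = n₀ + ν ξ):
  A: 503.8 − 1(271) = 232.8
  B: 687.2 − 1(271) = 416.2
  D: 0 + 1(271) = 271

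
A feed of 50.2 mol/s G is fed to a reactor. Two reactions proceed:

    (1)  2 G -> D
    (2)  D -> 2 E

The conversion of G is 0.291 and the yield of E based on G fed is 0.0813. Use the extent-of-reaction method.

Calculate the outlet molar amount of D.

Conversion of G: G consumed = 2ξ₁ = 0.291 × 50.2 → ξ₁ = 7.304 mol/s.
Yield of E: 2ξ₂ / 50.2 = 0.0813 → ξ₂ = 2.041 mol/s.
Outlet amounts (n = n₀ + Σ ν·ξ):
  G: 50.2 − 2(7.304) = 35.59
  D: 0 + 1(7.304) − 1(2.041) = 5.263
  E: 0 + 2(2.041) = 4.081

5.26 mol/s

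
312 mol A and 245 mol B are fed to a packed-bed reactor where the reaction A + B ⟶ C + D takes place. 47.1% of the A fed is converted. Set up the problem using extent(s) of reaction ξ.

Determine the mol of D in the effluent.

A reacted = 0.471 × 312 = 147 mol; ν_A = −1, so ξ = 147/1 = 147 mol.
Outlet amounts (n = n₀ + ν ξ):
  A: 312 − 1(147) = 165
  B: 245 − 1(147) = 98.05
  C: 0 + 1(147) = 147
  D: 0 + 1(147) = 147

147 mol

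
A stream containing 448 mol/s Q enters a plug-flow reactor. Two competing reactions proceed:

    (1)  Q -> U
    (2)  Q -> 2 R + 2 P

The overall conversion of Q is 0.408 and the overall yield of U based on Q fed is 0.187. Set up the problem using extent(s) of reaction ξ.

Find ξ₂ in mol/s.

ξ₂ = 99 mol/s

Yield of U: 1ξ₁ / 448 = 0.187 → ξ₁ = 83.78 mol/s.
Conversion of Q: 1ξ₁ + 1ξ₂ = 0.408 × 448 = 182.8 → ξ₂ = 99.01 mol/s.
Outlet amounts (n = n₀ + Σ ν·ξ):
  Q: 448 − 1(83.78) − 1(99.01) = 265.2
  U: 0 + 1(83.78) = 83.78
  R: 0 + 2(99.01) = 198
  P: 0 + 2(99.01) = 198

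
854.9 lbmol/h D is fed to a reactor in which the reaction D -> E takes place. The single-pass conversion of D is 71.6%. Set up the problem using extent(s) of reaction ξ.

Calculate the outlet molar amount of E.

612 lbmol/h

D reacted = 0.716 × 854.9 = 612.1 lbmol/h; ν_D = −1, so ξ = 612.1/1 = 612.1 lbmol/h.
Outlet amounts (n = n₀ + ν ξ):
  D: 854.9 − 1(612.1) = 242.8
  E: 0 + 1(612.1) = 612.1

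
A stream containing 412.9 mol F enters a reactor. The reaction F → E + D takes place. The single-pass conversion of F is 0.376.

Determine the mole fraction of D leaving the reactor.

0.273

F reacted = 0.376 × 412.9 = 155.3 mol; ν_F = −1, so ξ = 155.3/1 = 155.3 mol.
Outlet amounts (n = n₀ + ν ξ):
  F: 412.9 − 1(155.3) = 257.6
  E: 0 + 1(155.3) = 155.3
  D: 0 + 1(155.3) = 155.3
Total out = 568.2 mol; y_D = 155.3 / 568.2 = 0.2733.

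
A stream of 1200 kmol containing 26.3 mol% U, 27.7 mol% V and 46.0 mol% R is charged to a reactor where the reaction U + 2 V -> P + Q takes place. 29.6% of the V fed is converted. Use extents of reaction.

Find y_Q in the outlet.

0.0427

V reacted = 0.296 × 332.4 = 98.39 kmol; ν_V = −2, so ξ = 98.39/2 = 49.2 kmol.
Outlet amounts (n = n₀ + ν ξ):
  U: 315.6 − 1(49.2) = 266.4
  V: 332.4 − 2(49.2) = 234
  P: 0 + 1(49.2) = 49.2
  Q: 0 + 1(49.2) = 49.2
  R: 552 (inert)
Total out = 1151 kmol; y_Q = 49.2 / 1151 = 0.04275.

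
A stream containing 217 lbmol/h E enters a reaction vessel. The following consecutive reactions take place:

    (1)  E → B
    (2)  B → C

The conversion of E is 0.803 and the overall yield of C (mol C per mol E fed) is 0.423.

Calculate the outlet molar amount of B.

82.5 lbmol/h

Conversion of E: E consumed = 1ξ₁ = 0.803 × 217 → ξ₁ = 174.3 lbmol/h.
Yield of C: 1ξ₂ / 217 = 0.423 → ξ₂ = 91.79 lbmol/h.
Outlet amounts (n = n₀ + Σ ν·ξ):
  E: 217 − 1(174.3) = 42.75
  B: 0 + 1(174.3) − 1(91.79) = 82.46
  C: 0 + 1(91.79) = 91.79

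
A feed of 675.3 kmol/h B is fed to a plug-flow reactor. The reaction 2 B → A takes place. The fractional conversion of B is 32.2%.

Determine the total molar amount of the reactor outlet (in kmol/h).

567 kmol/h

B reacted = 0.322 × 675.3 = 217.4 kmol/h; ν_B = −2, so ξ = 217.4/2 = 108.7 kmol/h.
Outlet amounts (n = n₀ + ν ξ):
  B: 675.3 − 2(108.7) = 457.9
  A: 0 + 1(108.7) = 108.7
Total out = 457.9 + 108.7 = 566.6 kmol/h.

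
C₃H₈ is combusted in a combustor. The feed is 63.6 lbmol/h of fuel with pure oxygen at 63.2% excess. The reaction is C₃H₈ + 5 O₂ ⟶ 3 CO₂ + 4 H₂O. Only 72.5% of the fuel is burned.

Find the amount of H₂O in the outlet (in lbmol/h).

184 lbmol/h

Stoichiometric O₂ = 5 × 63.6 = 318 lbmol/h; O₂ fed = 318 × 1.632 = 519 lbmol/h.
Fuel reacted = 0.725 × 63.6 → ξ = 46.11 lbmol/h.
Outlet (n = n₀ + ν ξ):
  C₃H₈: 63.6 − 1(46.11) = 17.49
  O₂: 519 − 5(46.11) = 288.4
  CO₂: 0 + 3(46.11) = 138.3
  H₂O: 0 + 4(46.11) = 184.4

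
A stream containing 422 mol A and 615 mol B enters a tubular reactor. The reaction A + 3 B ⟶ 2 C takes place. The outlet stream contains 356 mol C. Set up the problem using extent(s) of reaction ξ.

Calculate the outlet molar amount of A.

244 mol

For C: n = n₀ + 2ξ → 356 = 0 + 2ξ, giving ξ = 178 mol.
Outlet amounts (n = n₀ + ν ξ):
  A: 422 − 1(178) = 244
  B: 615 − 3(178) = 81
  C: 0 + 2(178) = 356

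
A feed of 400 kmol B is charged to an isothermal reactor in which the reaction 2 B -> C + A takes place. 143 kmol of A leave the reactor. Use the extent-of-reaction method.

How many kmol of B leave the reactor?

For A: n = n₀ + 1ξ → 143 = 0 + 1ξ, giving ξ = 143 kmol.
Outlet amounts (n = n₀ + ν ξ):
  B: 400 − 2(143) = 114
  C: 0 + 1(143) = 143
  A: 0 + 1(143) = 143

114 kmol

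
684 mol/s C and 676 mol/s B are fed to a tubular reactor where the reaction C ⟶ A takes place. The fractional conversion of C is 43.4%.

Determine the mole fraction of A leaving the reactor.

C reacted = 0.434 × 684 = 296.9 mol/s; ν_C = −1, so ξ = 296.9/1 = 296.9 mol/s.
Outlet amounts (n = n₀ + ν ξ):
  C: 684 − 1(296.9) = 387.1
  A: 0 + 1(296.9) = 296.9
  B: 676 (inert)
Total out = 1360 mol/s; y_A = 296.9 / 1360 = 0.2183.

0.218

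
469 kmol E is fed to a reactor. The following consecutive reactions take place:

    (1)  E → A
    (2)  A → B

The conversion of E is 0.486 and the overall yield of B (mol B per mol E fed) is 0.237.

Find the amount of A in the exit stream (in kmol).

117 kmol

Conversion of E: E consumed = 1ξ₁ = 0.486 × 469 → ξ₁ = 227.9 kmol.
Yield of B: 1ξ₂ / 469 = 0.237 → ξ₂ = 111.2 kmol.
Outlet amounts (n = n₀ + Σ ν·ξ):
  E: 469 − 1(227.9) = 241.1
  A: 0 + 1(227.9) − 1(111.2) = 116.8
  B: 0 + 1(111.2) = 111.2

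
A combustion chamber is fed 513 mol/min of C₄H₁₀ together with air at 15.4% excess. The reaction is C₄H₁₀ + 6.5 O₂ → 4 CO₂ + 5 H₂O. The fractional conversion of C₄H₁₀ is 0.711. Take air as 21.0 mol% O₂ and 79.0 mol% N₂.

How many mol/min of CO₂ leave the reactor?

Stoichiometric O₂ = 6.5 × 513 = 3334 mol/min; O₂ fed = 3334 × 1.154 = 3848 mol/min.
N₂ fed = 3848 × 79/21 = 14480 mol/min.
Fuel reacted = 0.711 × 513 → ξ = 364.7 mol/min.
Outlet (n = n₀ + ν ξ):
  C₄H₁₀: 513 − 1(364.7) = 148.3
  O₂: 3848 − 6.5(364.7) = 1477
  N₂: 14480 (inert)
  CO₂: 0 + 4(364.7) = 1459
  H₂O: 0 + 5(364.7) = 1824

1460 mol/min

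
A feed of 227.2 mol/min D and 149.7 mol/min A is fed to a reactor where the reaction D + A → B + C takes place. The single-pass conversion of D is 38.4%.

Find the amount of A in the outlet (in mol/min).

62.5 mol/min

D reacted = 0.384 × 227.2 = 87.24 mol/min; ν_D = −1, so ξ = 87.24/1 = 87.24 mol/min.
Outlet amounts (n = n₀ + ν ξ):
  D: 227.2 − 1(87.24) = 140
  A: 149.7 − 1(87.24) = 62.46
  B: 0 + 1(87.24) = 87.24
  C: 0 + 1(87.24) = 87.24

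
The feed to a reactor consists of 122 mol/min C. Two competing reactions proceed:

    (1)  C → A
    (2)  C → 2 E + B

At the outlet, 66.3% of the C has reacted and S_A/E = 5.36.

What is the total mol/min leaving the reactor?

136 mol/min

Conversion of C: C consumed = 0.663 × 122 = 80.89 mol/min = 1ξ₁ + 1ξ₂.
Selectivity: 1ξ₁ / (2ξ₂) = 5.36 → ξ₁ = 10.72 ξ₂.
Substitute: (1·10.72 + 1) ξ₂ = 80.89 → ξ₂ = 6.902 mol/min, ξ₁ = 73.98 mol/min.
Outlet amounts (n = n₀ + Σ ν·ξ):
  C: 122 − 1(73.98) − 1(6.902) = 41.11
  A: 0 + 1(73.98) = 73.98
  E: 0 + 2(6.902) = 13.8
  B: 0 + 1(6.902) = 6.902
Total out = 41.11 + 73.98 + 13.8 + 6.902 = 135.8 mol/min.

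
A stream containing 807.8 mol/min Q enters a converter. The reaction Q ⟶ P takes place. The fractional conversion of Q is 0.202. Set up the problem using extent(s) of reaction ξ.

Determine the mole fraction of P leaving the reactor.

Q reacted = 0.202 × 807.8 = 163.2 mol/min; ν_Q = −1, so ξ = 163.2/1 = 163.2 mol/min.
Outlet amounts (n = n₀ + ν ξ):
  Q: 807.8 − 1(163.2) = 644.6
  P: 0 + 1(163.2) = 163.2
Total out = 807.8 mol/min; y_P = 163.2 / 807.8 = 0.202.

0.202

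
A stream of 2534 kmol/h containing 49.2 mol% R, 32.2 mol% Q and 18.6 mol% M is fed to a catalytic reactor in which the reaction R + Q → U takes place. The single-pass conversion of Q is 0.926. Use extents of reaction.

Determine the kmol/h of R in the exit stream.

Q reacted = 0.926 × 815.9 = 755.6 kmol/h; ν_Q = −1, so ξ = 755.6/1 = 755.6 kmol/h.
Outlet amounts (n = n₀ + ν ξ):
  R: 1247 − 1(755.6) = 491.2
  Q: 815.9 − 1(755.6) = 60.38
  U: 0 + 1(755.6) = 755.6
  M: 471.3 (inert)

491 kmol/h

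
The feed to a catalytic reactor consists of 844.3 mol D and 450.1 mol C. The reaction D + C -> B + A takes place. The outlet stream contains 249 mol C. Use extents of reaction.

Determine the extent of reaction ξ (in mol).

ξ = 201 mol

For C: n = n₀ − 1ξ → 249 = 450.1 − 1ξ, giving ξ = 201.1 mol.
Outlet amounts (n = n₀ + ν ξ):
  D: 844.3 − 1(201.1) = 643.2
  C: 450.1 − 1(201.1) = 249
  B: 0 + 1(201.1) = 201.1
  A: 0 + 1(201.1) = 201.1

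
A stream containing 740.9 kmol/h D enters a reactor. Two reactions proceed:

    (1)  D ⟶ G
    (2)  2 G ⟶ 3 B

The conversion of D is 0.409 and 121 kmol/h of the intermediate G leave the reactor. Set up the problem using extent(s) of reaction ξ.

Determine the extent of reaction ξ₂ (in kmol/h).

Conversion of D: D consumed = 1ξ₁ = 0.409 × 740.9 → ξ₁ = 303 kmol/h.
G balance: n_G = 0 + 1ξ₁ − 2ξ₂ = 121 → ξ₂ = (1·303 − 121)/2 = 91.01 kmol/h.
Outlet amounts (n = n₀ + Σ ν·ξ):
  D: 740.9 − 1(303) = 437.9
  G: 0 + 1(303) − 2(91.01) = 121
  B: 0 + 3(91.01) = 273

ξ₂ = 91 kmol/h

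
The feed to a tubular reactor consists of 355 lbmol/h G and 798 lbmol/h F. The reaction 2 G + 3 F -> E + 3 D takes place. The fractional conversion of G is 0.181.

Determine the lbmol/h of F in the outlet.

702 lbmol/h

G reacted = 0.181 × 355 = 64.25 lbmol/h; ν_G = −2, so ξ = 64.25/2 = 32.13 lbmol/h.
Outlet amounts (n = n₀ + ν ξ):
  G: 355 − 2(32.13) = 290.7
  F: 798 − 3(32.13) = 701.6
  E: 0 + 1(32.13) = 32.13
  D: 0 + 3(32.13) = 96.38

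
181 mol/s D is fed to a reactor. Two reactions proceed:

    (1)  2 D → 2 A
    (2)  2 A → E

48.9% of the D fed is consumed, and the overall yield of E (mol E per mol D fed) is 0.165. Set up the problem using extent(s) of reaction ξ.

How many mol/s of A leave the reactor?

28.8 mol/s

Conversion of D: D consumed = 2ξ₁ = 0.489 × 181 → ξ₁ = 44.25 mol/s.
Yield of E: 1ξ₂ / 181 = 0.165 → ξ₂ = 29.87 mol/s.
Outlet amounts (n = n₀ + Σ ν·ξ):
  D: 181 − 2(44.25) = 92.49
  A: 0 + 2(44.25) − 2(29.87) = 28.78
  E: 0 + 1(29.87) = 29.87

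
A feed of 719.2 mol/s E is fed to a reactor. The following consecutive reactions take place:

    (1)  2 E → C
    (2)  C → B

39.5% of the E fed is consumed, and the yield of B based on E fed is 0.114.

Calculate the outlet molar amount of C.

60.1 mol/s

Conversion of E: E consumed = 2ξ₁ = 0.395 × 719.2 → ξ₁ = 142 mol/s.
Yield of B: 1ξ₂ / 719.2 = 0.114 → ξ₂ = 81.99 mol/s.
Outlet amounts (n = n₀ + Σ ν·ξ):
  E: 719.2 − 2(142) = 435.1
  C: 0 + 1(142) − 1(81.99) = 60.05
  B: 0 + 1(81.99) = 81.99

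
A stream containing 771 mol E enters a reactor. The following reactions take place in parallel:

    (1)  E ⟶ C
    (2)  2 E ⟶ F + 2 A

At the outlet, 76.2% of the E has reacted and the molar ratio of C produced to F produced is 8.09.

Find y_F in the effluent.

Conversion of E: E consumed = 0.762 × 771 = 587.5 mol = 1ξ₁ + 2ξ₂.
Selectivity: 1ξ₁ / (1ξ₂) = 8.09 → ξ₁ = 8.09 ξ₂.
Substitute: (1·8.09 + 2) ξ₂ = 587.5 → ξ₂ = 58.23 mol, ξ₁ = 471 mol.
Outlet amounts (n = n₀ + Σ ν·ξ):
  E: 771 − 1(471) − 2(58.23) = 183.5
  C: 0 + 1(471) = 471
  F: 0 + 1(58.23) = 58.23
  A: 0 + 2(58.23) = 116.5
Total out = 829.2 mol; y_F = 58.23 / 829.2 = 0.07022.

0.0702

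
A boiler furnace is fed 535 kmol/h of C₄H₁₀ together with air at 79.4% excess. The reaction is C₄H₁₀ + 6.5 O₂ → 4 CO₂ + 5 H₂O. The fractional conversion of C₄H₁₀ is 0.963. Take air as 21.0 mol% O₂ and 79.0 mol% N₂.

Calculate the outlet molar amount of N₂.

Stoichiometric O₂ = 6.5 × 535 = 3478 kmol/h; O₂ fed = 3478 × 1.794 = 6239 kmol/h.
N₂ fed = 6239 × 79/21 = 23470 kmol/h.
Fuel reacted = 0.963 × 535 → ξ = 515.2 kmol/h.
Outlet (n = n₀ + ν ξ):
  C₄H₁₀: 535 − 1(515.2) = 19.8
  O₂: 6239 − 6.5(515.2) = 2890
  N₂: 23470 (inert)
  CO₂: 0 + 4(515.2) = 2061
  H₂O: 0 + 5(515.2) = 2576

23500 kmol/h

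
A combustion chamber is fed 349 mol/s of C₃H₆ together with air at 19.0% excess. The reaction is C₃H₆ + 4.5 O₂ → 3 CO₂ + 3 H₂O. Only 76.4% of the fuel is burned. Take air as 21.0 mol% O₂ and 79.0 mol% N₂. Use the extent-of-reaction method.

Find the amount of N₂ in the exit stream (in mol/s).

Stoichiometric O₂ = 4.5 × 349 = 1570 mol/s; O₂ fed = 1570 × 1.190 = 1869 mol/s.
N₂ fed = 1869 × 79/21 = 7031 mol/s.
Fuel reacted = 0.764 × 349 → ξ = 266.6 mol/s.
Outlet (n = n₀ + ν ξ):
  C₃H₆: 349 − 1(266.6) = 82.36
  O₂: 1869 − 4.5(266.6) = 669
  N₂: 7031 (inert)
  CO₂: 0 + 3(266.6) = 799.9
  H₂O: 0 + 3(266.6) = 799.9

7030 mol/s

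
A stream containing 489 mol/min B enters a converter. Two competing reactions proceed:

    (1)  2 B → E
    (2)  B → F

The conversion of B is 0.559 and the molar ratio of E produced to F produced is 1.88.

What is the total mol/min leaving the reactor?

381 mol/min

Conversion of B: B consumed = 0.559 × 489 = 273.4 mol/min = 2ξ₁ + 1ξ₂.
Selectivity: 1ξ₁ / (1ξ₂) = 1.88 → ξ₁ = 1.88 ξ₂.
Substitute: (2·1.88 + 1) ξ₂ = 273.4 → ξ₂ = 57.43 mol/min, ξ₁ = 108 mol/min.
Outlet amounts (n = n₀ + Σ ν·ξ):
  B: 489 − 2(108) − 1(57.43) = 215.6
  E: 0 + 1(108) = 108
  F: 0 + 1(57.43) = 57.43
Total out = 215.6 + 108 + 57.43 = 381 mol/min.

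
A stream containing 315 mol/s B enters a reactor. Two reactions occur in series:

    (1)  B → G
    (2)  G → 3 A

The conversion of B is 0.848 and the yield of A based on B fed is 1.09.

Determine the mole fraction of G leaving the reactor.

0.281

Conversion of B: B consumed = 1ξ₁ = 0.848 × 315 → ξ₁ = 267.1 mol/s.
Yield of A: 3ξ₂ / 315 = 1.09 → ξ₂ = 114.5 mol/s.
Outlet amounts (n = n₀ + Σ ν·ξ):
  B: 315 − 1(267.1) = 47.88
  G: 0 + 1(267.1) − 1(114.5) = 152.7
  A: 0 + 3(114.5) = 343.4
Total out = 543.9 mol/s; y_G = 152.7 / 543.9 = 0.2807.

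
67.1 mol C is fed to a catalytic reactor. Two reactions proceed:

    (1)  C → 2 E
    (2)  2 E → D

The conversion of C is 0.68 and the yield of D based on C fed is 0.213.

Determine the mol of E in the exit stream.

62.7 mol

Conversion of C: C consumed = 1ξ₁ = 0.68 × 67.1 → ξ₁ = 45.63 mol.
Yield of D: 1ξ₂ / 67.1 = 0.213 → ξ₂ = 14.29 mol.
Outlet amounts (n = n₀ + Σ ν·ξ):
  C: 67.1 − 1(45.63) = 21.47
  E: 0 + 2(45.63) − 2(14.29) = 62.67
  D: 0 + 1(14.29) = 14.29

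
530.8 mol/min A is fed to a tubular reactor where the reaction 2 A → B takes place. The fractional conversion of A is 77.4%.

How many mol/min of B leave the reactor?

205 mol/min

A reacted = 0.774 × 530.8 = 410.8 mol/min; ν_A = −2, so ξ = 410.8/2 = 205.4 mol/min.
Outlet amounts (n = n₀ + ν ξ):
  A: 530.8 − 2(205.4) = 120
  B: 0 + 1(205.4) = 205.4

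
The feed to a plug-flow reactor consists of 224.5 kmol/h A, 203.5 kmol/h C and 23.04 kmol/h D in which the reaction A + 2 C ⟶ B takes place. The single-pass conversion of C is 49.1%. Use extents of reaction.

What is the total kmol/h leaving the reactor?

351 kmol/h

C reacted = 0.491 × 203.5 = 99.92 kmol/h; ν_C = −2, so ξ = 99.92/2 = 49.96 kmol/h.
Outlet amounts (n = n₀ + ν ξ):
  A: 224.5 − 1(49.96) = 174.5
  C: 203.5 − 2(49.96) = 103.6
  B: 0 + 1(49.96) = 49.96
  D: 23.04 (inert)
Total out = 174.5 + 103.6 + 49.96 + 23.04 = 351.1 kmol/h.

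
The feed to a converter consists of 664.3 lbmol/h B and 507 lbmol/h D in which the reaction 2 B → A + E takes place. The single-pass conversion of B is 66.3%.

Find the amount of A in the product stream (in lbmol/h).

220 lbmol/h

B reacted = 0.663 × 664.3 = 440.4 lbmol/h; ν_B = −2, so ξ = 440.4/2 = 220.2 lbmol/h.
Outlet amounts (n = n₀ + ν ξ):
  B: 664.3 − 2(220.2) = 223.9
  A: 0 + 1(220.2) = 220.2
  E: 0 + 1(220.2) = 220.2
  D: 507 (inert)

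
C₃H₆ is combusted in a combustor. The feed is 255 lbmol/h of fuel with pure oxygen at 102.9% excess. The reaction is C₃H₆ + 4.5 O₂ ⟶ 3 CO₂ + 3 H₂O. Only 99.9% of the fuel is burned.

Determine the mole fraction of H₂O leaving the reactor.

0.282

Stoichiometric O₂ = 4.5 × 255 = 1148 lbmol/h; O₂ fed = 1148 × 2.029 = 2328 lbmol/h.
Fuel reacted = 0.999 × 255 → ξ = 254.7 lbmol/h.
Outlet (n = n₀ + ν ξ):
  C₃H₆: 255 − 1(254.7) = 0.255
  O₂: 2328 − 4.5(254.7) = 1182
  CO₂: 0 + 3(254.7) = 764.2
  H₂O: 0 + 3(254.7) = 764.2
Total out = 2711 lbmol/h; y_H₂O = 764.2 / 2711 = 0.2819.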